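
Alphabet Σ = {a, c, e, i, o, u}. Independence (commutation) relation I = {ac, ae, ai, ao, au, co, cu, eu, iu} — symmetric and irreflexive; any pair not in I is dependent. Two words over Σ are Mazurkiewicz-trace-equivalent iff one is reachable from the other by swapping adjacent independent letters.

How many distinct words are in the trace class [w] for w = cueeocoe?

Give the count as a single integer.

drop 0:c onto floor
drop 1:u onto floor
drop 2:e onto {0:c}
drop 3:e onto {2:e}
drop 4:o onto {1:u, 3:e}
drop 5:c onto {3:e}
drop 6:o onto {4:o}
drop 7:e onto {5:c, 6:o}
ground layer = {0:c, 1:u}
drop-orders for the pieces not yet dropped (sum over which currently-grounded one goes next):
  1 to go: {7} 1
  2 to go: {5,7} 1  {6,7} 1
  3 to go: {4,6,7} 1  {5,6,7} 2
  4 to go: {1,4,6,7} 1  {4,5,6,7} 3
  5 to go: {1,4,5,6,7} 4  {3,4,5,6,7} 3
  6 to go: {1,3,4,5,6,7} 7  {2,3,4,5,6,7} 3
  if 0:c drops first: 10 orders
  if 1:u drops first: 3 orders
heap linearizations: 13

13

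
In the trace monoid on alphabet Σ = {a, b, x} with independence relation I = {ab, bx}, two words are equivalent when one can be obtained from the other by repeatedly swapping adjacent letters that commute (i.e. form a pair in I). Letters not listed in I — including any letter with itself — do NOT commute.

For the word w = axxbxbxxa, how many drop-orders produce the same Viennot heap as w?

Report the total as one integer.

36

piece 0:a — minimal
piece 1:x rests on {0:a}
piece 2:x rests on {1:x}
piece 3:b — minimal
piece 4:x rests on {2:x}
piece 5:b rests on {3:b}
piece 6:x rests on {4:x}
piece 7:x rests on {6:x}
piece 8:a rests on {7:x}
minimal pieces: {0:a, 3:b}
ways to finish when only these pieces remain (= sum over removing one remaining piece with nothing left below it):
  1 left: {5}→1  {8}→1
  2 left: {3,5}→1  {5,8}→2  {7,8}→1
  3 left: {3,5,8}→3  {5,7,8}→3  {6,7,8}→1
  4 left: {3,5,7,8}→6  {4,6,7,8}→1  {5,6,7,8}→4
  5 left: {2,4,6,7,8}→1  {3,5,6,7,8}→10  {4,5,6,7,8}→5
  6 left: {1,2,4,6,7,8}→1  {2,4,5,6,7,8}→6  {3,4,5,6,7,8}→15
  7 left: {0,1,2,4,6,7,8}→1  {1,2,4,5,6,7,8}→7  {2,3,4,5,6,7,8}→21
  placing 0:a first → 28 extensions
  placing 3:b first → 8 extensions
total linear extensions = 36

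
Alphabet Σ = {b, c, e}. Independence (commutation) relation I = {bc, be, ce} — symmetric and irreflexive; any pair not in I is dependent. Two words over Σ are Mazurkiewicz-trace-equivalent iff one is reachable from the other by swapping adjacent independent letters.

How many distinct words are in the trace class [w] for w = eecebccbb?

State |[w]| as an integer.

#0=e has no predecessor
#1=e depends on [0:e]
#2=c has no predecessor
#3=e depends on [1:e]
#4=b has no predecessor
#5=c depends on [2:c]
#6=c depends on [5:c]
#7=b depends on [4:b]
#8=b depends on [7:b]
sources: [0:e, 2:c, 4:b]
N(rest) = Σ N(rest − s) over sources s of rest; N(one piece) = 1:
  size 1 → [3]=1  [6]=1  [8]=1
  size 2 → [1,3]=1  [3,6]=2  [3,8]=2  [5,6]=1  [6,8]=2  [7,8]=1
  size 3 → [0,1,3]=1  [1,3,6]=3  [1,3,8]=3  [2,5,6]=1  [3,5,6]=3  [3,6,8]=6  [3,7,8]=3  [4,7,8]=1  [5,6,8]=3  [6,7,8]=3
  size 4 → [0,1,3,6]=4  [0,1,3,8]=4  [1,3,5,6]=6  [1,3,6,8]=12  [1,3,7,8]=6  [2,3,5,6]=4  [2,5,6,8]=4  [3,4,7,8]=4  [3,5,6,8]=12  [3,6,7,8]=12  [4,6,7,8]=4  [5,6,7,8]=6
  size 5 → [0,1,3,5,6]=10  [0,1,3,6,8]=20  [0,1,3,7,8]=10  [1,2,3,5,6]=10  [1,3,4,7,8]=10  [1,3,5,6,8]=30  [1,3,6,7,8]=30  [2,3,5,6,8]=20  [2,5,6,7,8]=10  [3,4,6,7,8]=20  [3,5,6,7,8]=30  [4,5,6,7,8]=10
  size 6 → [0,1,2,3,5,6]=20  [0,1,3,4,7,8]=20  [0,1,3,5,6,8]=60  [0,1,3,6,7,8]=60  [1,2,3,5,6,8]=60  [1,3,4,6,7,8]=60  [1,3,5,6,7,8]=90  [2,3,5,6,7,8]=60  [2,4,5,6,7,8]=20  [3,4,5,6,7,8]=60
  size 7 → [0,1,2,3,5,6,8]=140  [0,1,3,4,6,7,8]=140  [0,1,3,5,6,7,8]=210  [1,2,3,5,6,7,8]=210  [1,3,4,5,6,7,8]=210  [2,3,4,5,6,7,8]=140
  first=0(e) contributes 560
  first=2(c) contributes 560
  first=4(b) contributes 560
|[w]| = 1680

1680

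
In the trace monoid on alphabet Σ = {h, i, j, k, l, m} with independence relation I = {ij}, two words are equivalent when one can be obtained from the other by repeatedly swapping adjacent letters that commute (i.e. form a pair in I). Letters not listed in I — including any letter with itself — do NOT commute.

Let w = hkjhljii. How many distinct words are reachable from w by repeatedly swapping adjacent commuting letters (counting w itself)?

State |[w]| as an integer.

piece 0:h — minimal
piece 1:k rests on {0:h}
piece 2:j rests on {1:k}
piece 3:h rests on {2:j}
piece 4:l rests on {3:h}
piece 5:j rests on {4:l}
piece 6:i rests on {4:l}
piece 7:i rests on {6:i}
minimal pieces: {0:h}
ways to finish when only these pieces remain (= sum over removing one remaining piece with nothing left below it):
  1 left: {5}→1  {7}→1
  2 left: {5,7}→2  {6,7}→1
  3 left: {5,6,7}→3
  4 left: {4,5,6,7}→3
  5 left: {3,4,5,6,7}→3
  6 left: {2,3,4,5,6,7}→3
  placing 0:h first → 3 extensions

3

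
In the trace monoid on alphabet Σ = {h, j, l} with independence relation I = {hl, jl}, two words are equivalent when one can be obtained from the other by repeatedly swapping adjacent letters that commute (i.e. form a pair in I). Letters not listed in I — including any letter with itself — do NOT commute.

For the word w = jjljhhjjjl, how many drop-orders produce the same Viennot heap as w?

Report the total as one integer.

#0=j has no predecessor
#1=j depends on [0:j]
#2=l has no predecessor
#3=j depends on [1:j]
#4=h depends on [3:j]
#5=h depends on [4:h]
#6=j depends on [5:h]
#7=j depends on [6:j]
#8=j depends on [7:j]
#9=l depends on [2:l]
sources: [0:j, 2:l]
N(rest) = Σ N(rest − s) over sources s of rest; N(one piece) = 1:
  size 1 → [8]=1  [9]=1
  size 2 → [2,9]=1  [7,8]=1  [8,9]=2
  size 3 → [2,8,9]=3  [6,7,8]=1  [7,8,9]=3
  size 4 → [2,7,8,9]=6  [5,6,7,8]=1  [6,7,8,9]=4
  size 5 → [2,6,7,8,9]=10  [4,5,6,7,8]=1  [5,6,7,8,9]=5
  size 6 → [2,5,6,7,8,9]=15  [3,4,5,6,7,8]=1  [4,5,6,7,8,9]=6
  size 7 → [1,3,4,5,6,7,8]=1  [2,4,5,6,7,8,9]=21  [3,4,5,6,7,8,9]=7
  size 8 → [0,1,3,4,5,6,7,8]=1  [1,3,4,5,6,7,8,9]=8  [2,3,4,5,6,7,8,9]=28
  first=0(j) contributes 36
  first=2(l) contributes 9
|[w]| = 45

45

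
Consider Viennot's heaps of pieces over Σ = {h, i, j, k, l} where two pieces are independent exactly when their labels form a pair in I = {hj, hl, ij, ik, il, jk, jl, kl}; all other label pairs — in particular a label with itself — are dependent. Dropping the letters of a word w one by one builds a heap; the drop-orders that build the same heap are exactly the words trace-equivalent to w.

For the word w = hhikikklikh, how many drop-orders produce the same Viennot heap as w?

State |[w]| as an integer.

385

piece 0:h — minimal
piece 1:h rests on {0:h}
piece 2:i rests on {1:h}
piece 3:k rests on {1:h}
piece 4:i rests on {2:i}
piece 5:k rests on {3:k}
piece 6:k rests on {5:k}
piece 7:l — minimal
piece 8:i rests on {4:i}
piece 9:k rests on {6:k}
piece 10:h rests on {8:i, 9:k}
minimal pieces: {0:h, 7:l}
ways to finish when only these pieces remain (= sum over removing one remaining piece with nothing left below it):
  1 left: {7}→1  {10}→1
  2 left: {7,10}→2  {8,10}→1  {9,10}→1
  3 left: {4,8,10}→1  {6,9,10}→1  {7,8,10}→3  {7,9,10}→3  {8,9,10}→2
  4 left: {2,4,8,10}→1  {4,7,8,10}→4  {4,8,9,10}→3  {5,6,9,10}→1  {6,7,9,10}→4  {6,8,9,10}→3  {7,8,9,10}→8
  5 left: {2,4,7,8,10}→5  {2,4,8,9,10}→4  {3,5,6,9,10}→1  {4,6,8,9,10}→6  {4,7,8,9,10}→15  {5,6,7,9,10}→5  {5,6,8,9,10}→4  {6,7,8,9,10}→15
  6 left: {2,4,6,8,9,10}→10  {2,4,7,8,9,10}→24  {3,5,6,7,9,10}→6  {3,5,6,8,9,10}→5  {4,5,6,8,9,10}→10  {4,6,7,8,9,10}→36  {5,6,7,8,9,10}→24
  7 left: {2,4,5,6,8,9,10}→20  {2,4,6,7,8,9,10}→70  {3,4,5,6,8,9,10}→15  {3,5,6,7,8,9,10}→35  {4,5,6,7,8,9,10}→70
  8 left: {2,3,4,5,6,8,9,10}→35  {2,4,5,6,7,8,9,10}→160  {3,4,5,6,7,8,9,10}→120
  9 left: {1,2,3,4,5,6,8,9,10}→35  {2,3,4,5,6,7,8,9,10}→315
  placing 0:h first → 350 extensions
  placing 7:l first → 35 extensions
total linear extensions = 385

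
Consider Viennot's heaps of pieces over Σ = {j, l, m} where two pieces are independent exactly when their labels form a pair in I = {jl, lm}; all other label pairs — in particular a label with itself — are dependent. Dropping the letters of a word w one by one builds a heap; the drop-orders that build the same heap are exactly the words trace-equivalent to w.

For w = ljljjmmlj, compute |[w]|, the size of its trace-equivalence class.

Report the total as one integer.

84

#0=l has no predecessor
#1=j has no predecessor
#2=l depends on [0:l]
#3=j depends on [1:j]
#4=j depends on [3:j]
#5=m depends on [4:j]
#6=m depends on [5:m]
#7=l depends on [2:l]
#8=j depends on [6:m]
sources: [0:l, 1:j]
N(rest) = Σ N(rest − s) over sources s of rest; N(one piece) = 1:
  size 1 → [7]=1  [8]=1
  size 2 → [2,7]=1  [6,8]=1  [7,8]=2
  size 3 → [0,2,7]=1  [2,7,8]=3  [5,6,8]=1  [6,7,8]=3
  size 4 → [0,2,7,8]=4  [2,6,7,8]=6  [4,5,6,8]=1  [5,6,7,8]=4
  size 5 → [0,2,6,7,8]=10  [2,5,6,7,8]=10  [3,4,5,6,8]=1  [4,5,6,7,8]=5
  size 6 → [0,2,5,6,7,8]=20  [1,3,4,5,6,8]=1  [2,4,5,6,7,8]=15  [3,4,5,6,7,8]=6
  size 7 → [0,2,4,5,6,7,8]=35  [1,3,4,5,6,7,8]=7  [2,3,4,5,6,7,8]=21
  first=0(l) contributes 28
  first=1(j) contributes 56
|[w]| = 84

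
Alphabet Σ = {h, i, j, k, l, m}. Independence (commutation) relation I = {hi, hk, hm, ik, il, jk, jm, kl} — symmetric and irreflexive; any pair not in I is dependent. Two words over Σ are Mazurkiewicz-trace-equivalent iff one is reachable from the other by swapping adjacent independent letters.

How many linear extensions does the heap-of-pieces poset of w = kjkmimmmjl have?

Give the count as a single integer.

piece 0:k — minimal
piece 1:j — minimal
piece 2:k rests on {0:k}
piece 3:m rests on {2:k}
piece 4:i rests on {1:j, 3:m}
piece 5:m rests on {4:i}
piece 6:m rests on {5:m}
piece 7:m rests on {6:m}
piece 8:j rests on {4:i}
piece 9:l rests on {7:m, 8:j}
minimal pieces: {0:k, 1:j}
ways to finish when only these pieces remain (= sum over removing one remaining piece with nothing left below it):
  1 left: {9}→1
  2 left: {7,9}→1  {8,9}→1
  3 left: {6,7,9}→1  {7,8,9}→2
  4 left: {5,6,7,9}→1  {6,7,8,9}→3
  5 left: {5,6,7,8,9}→4
  6 left: {4,5,6,7,8,9}→4
  7 left: {1,4,5,6,7,8,9}→4  {3,4,5,6,7,8,9}→4
  8 left: {1,3,4,5,6,7,8,9}→8  {2,3,4,5,6,7,8,9}→4
  placing 0:k first → 12 extensions
  placing 1:j first → 4 extensions
total linear extensions = 16

16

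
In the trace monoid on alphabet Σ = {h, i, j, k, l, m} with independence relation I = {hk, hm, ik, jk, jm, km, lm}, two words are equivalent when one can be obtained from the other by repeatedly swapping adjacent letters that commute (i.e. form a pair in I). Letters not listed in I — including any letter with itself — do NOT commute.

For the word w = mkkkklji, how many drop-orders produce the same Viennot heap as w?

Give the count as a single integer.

#0=m has no predecessor
#1=k has no predecessor
#2=k depends on [1:k]
#3=k depends on [2:k]
#4=k depends on [3:k]
#5=l depends on [4:k]
#6=j depends on [5:l]
#7=i depends on [0:m, 6:j]
sources: [0:m, 1:k]
N(rest) = Σ N(rest − s) over sources s of rest; N(one piece) = 1:
  size 1 → [7]=1
  size 2 → [0,7]=1  [6,7]=1
  size 3 → [0,6,7]=2  [5,6,7]=1
  size 4 → [0,5,6,7]=3  [4,5,6,7]=1
  size 5 → [0,4,5,6,7]=4  [3,4,5,6,7]=1
  size 6 → [0,3,4,5,6,7]=5  [2,3,4,5,6,7]=1
  first=0(m) contributes 1
  first=1(k) contributes 6
|[w]| = 7

7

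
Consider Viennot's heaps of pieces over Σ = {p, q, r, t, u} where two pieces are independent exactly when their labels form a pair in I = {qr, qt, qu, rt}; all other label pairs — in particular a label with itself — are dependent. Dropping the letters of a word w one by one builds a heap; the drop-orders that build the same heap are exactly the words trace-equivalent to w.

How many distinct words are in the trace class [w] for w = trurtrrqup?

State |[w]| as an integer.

72

drop 0:t onto floor
drop 1:r onto floor
drop 2:u onto {0:t, 1:r}
drop 3:r onto {2:u}
drop 4:t onto {2:u}
drop 5:r onto {3:r}
drop 6:r onto {5:r}
drop 7:q onto floor
drop 8:u onto {4:t, 6:r}
drop 9:p onto {7:q, 8:u}
ground layer = {0:t, 1:r, 7:q}
drop-orders for the pieces not yet dropped (sum over which currently-grounded one goes next):
  1 to go: {9} 1
  2 to go: {7,9} 1  {8,9} 1
  3 to go: {4,8,9} 1  {6,8,9} 1  {7,8,9} 2
  4 to go: {4,6,8,9} 2  {4,7,8,9} 3  {5,6,8,9} 1  {6,7,8,9} 3
  5 to go: {3,5,6,8,9} 1  {4,5,6,8,9} 3  {4,6,7,8,9} 8  {5,6,7,8,9} 4
  6 to go: {3,4,5,6,8,9} 4  {3,5,6,7,8,9} 5  {4,5,6,7,8,9} 15
  7 to go: {2,3,4,5,6,8,9} 4  {3,4,5,6,7,8,9} 24
  8 to go: {0,2,3,4,5,6,8,9} 4  {1,2,3,4,5,6,8,9} 4  {2,3,4,5,6,7,8,9} 28
  if 0:t drops first: 32 orders
  if 1:r drops first: 32 orders
  if 7:q drops first: 8 orders
heap linearizations: 72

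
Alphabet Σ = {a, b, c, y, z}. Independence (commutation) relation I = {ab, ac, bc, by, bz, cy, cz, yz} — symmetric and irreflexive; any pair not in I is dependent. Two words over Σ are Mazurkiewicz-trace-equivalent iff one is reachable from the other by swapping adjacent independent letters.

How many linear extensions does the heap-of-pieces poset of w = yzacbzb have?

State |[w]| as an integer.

210

0(y) covers ∅
1(z) covers ∅
2(a) covers 0:y, 1:z
3(c) covers ∅
4(b) covers ∅
5(z) covers 2:a
6(b) covers 4:b
floor of heap: 0:y, 1:z, 3:c, 4:b
completions by unplaced set U, small U first (add the entries for U minus each lowest piece of U):
  |U|=1: {3}:1  {5}:1  {6}:1
  |U|=2: {2,5}:1  {3,5}:2  {3,6}:2  {4,6}:1  {5,6}:2
  |U|=3: {0,2,5}:1  {1,2,5}:1  {2,3,5}:3  {2,5,6}:3  {3,4,6}:3  {3,5,6}:6  {4,5,6}:3
  |U|=4: {0,1,2,5}:2  {0,2,3,5}:4  {0,2,5,6}:4  {1,2,3,5}:4  {1,2,5,6}:4  {2,3,5,6}:12  {2,4,5,6}:6  {3,4,5,6}:12
  |U|=5: {0,1,2,3,5}:10  {0,1,2,5,6}:10  {0,2,3,5,6}:20  {0,2,4,5,6}:10  {1,2,3,5,6}:20  {1,2,4,5,6}:10  {2,3,4,5,6}:30
  start at 0(y): 60
  start at 1(z): 60
  start at 3(c): 30
  start at 4(b): 60
sum over floor = 210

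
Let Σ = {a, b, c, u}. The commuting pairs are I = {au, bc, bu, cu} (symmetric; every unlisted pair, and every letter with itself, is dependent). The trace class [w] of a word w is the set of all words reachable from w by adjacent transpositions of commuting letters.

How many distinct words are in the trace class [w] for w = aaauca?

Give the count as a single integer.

6

0(a) covers ∅
1(a) covers 0:a
2(a) covers 1:a
3(u) covers ∅
4(c) covers 2:a
5(a) covers 4:c
floor of heap: 0:a, 3:u
completions by unplaced set U, small U first (add the entries for U minus each lowest piece of U):
  |U|=1: {3}:1  {5}:1
  |U|=2: {3,5}:2  {4,5}:1
  |U|=3: {2,4,5}:1  {3,4,5}:3
  |U|=4: {1,2,4,5}:1  {2,3,4,5}:4
  start at 0(a): 5
  start at 3(u): 1
sum over floor = 6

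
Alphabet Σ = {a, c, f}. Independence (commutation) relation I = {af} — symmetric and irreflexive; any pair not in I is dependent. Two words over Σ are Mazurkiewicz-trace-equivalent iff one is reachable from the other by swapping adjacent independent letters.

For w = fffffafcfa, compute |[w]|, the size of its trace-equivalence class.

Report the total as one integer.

0(f) covers ∅
1(f) covers 0:f
2(f) covers 1:f
3(f) covers 2:f
4(f) covers 3:f
5(a) covers ∅
6(f) covers 4:f
7(c) covers 5:a, 6:f
8(f) covers 7:c
9(a) covers 7:c
floor of heap: 0:f, 5:a
completions by unplaced set U, small U first (add the entries for U minus each lowest piece of U):
  |U|=1: {8}:1  {9}:1
  |U|=2: {8,9}:2
  |U|=3: {7,8,9}:2
  |U|=4: {5,7,8,9}:2  {6,7,8,9}:2
  |U|=5: {4,6,7,8,9}:2  {5,6,7,8,9}:4
  |U|=6: {3,4,6,7,8,9}:2  {4,5,6,7,8,9}:6
  |U|=7: {2,3,4,6,7,8,9}:2  {3,4,5,6,7,8,9}:8
  |U|=8: {1,2,3,4,6,7,8,9}:2  {2,3,4,5,6,7,8,9}:10
  start at 0(f): 12
  start at 5(a): 2
sum over floor = 14

14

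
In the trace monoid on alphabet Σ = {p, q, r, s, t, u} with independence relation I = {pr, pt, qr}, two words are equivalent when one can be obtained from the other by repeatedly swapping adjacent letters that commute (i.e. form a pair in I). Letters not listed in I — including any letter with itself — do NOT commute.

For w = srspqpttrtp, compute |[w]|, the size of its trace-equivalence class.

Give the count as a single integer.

15

piece 0:s — minimal
piece 1:r rests on {0:s}
piece 2:s rests on {1:r}
piece 3:p rests on {2:s}
piece 4:q rests on {3:p}
piece 5:p rests on {4:q}
piece 6:t rests on {4:q}
piece 7:t rests on {6:t}
piece 8:r rests on {7:t}
piece 9:t rests on {8:r}
piece 10:p rests on {5:p}
minimal pieces: {0:s}
ways to finish when only these pieces remain (= sum over removing one remaining piece with nothing left below it):
  1 left: {9}→1  {10}→1
  2 left: {5,10}→1  {8,9}→1  {9,10}→2
  3 left: {5,9,10}→3  {7,8,9}→1  {8,9,10}→3
  4 left: {5,8,9,10}→6  {6,7,8,9}→1  {7,8,9,10}→4
  5 left: {5,7,8,9,10}→10  {6,7,8,9,10}→5
  6 left: {5,6,7,8,9,10}→15
  7 left: {4,5,6,7,8,9,10}→15
  8 left: {3,4,5,6,7,8,9,10}→15
  9 left: {2,3,4,5,6,7,8,9,10}→15
  placing 0:s first → 15 extensions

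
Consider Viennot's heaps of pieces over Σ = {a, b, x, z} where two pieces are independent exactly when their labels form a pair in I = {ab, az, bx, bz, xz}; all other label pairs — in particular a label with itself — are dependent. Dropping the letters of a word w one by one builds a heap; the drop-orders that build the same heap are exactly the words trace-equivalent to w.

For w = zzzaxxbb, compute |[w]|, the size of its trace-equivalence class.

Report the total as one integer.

560

drop 0:z onto floor
drop 1:z onto {0:z}
drop 2:z onto {1:z}
drop 3:a onto floor
drop 4:x onto {3:a}
drop 5:x onto {4:x}
drop 6:b onto floor
drop 7:b onto {6:b}
ground layer = {0:z, 3:a, 6:b}
drop-orders for the pieces not yet dropped (sum over which currently-grounded one goes next):
  1 to go: {2} 1  {5} 1  {7} 1
  2 to go: {1,2} 1  {2,5} 2  {2,7} 2  {4,5} 1  {5,7} 2  {6,7} 1
  3 to go: {0,1,2} 1  {1,2,5} 3  {1,2,7} 3  {2,4,5} 3  {2,5,7} 6  {2,6,7} 3  {3,4,5} 1  {4,5,7} 3  {5,6,7} 3
  4 to go: {0,1,2,5} 4  {0,1,2,7} 4  {1,2,4,5} 6  {1,2,5,7} 12  {1,2,6,7} 6  {2,3,4,5} 4  {2,4,5,7} 12  {2,5,6,7} 12  {3,4,5,7} 4  {4,5,6,7} 6
  5 to go: {0,1,2,4,5} 10  {0,1,2,5,7} 20  {0,1,2,6,7} 10  {1,2,3,4,5} 10  {1,2,4,5,7} 30  {1,2,5,6,7} 30  {2,3,4,5,7} 20  {2,4,5,6,7} 30  {3,4,5,6,7} 10
  6 to go: {0,1,2,3,4,5} 20  {0,1,2,4,5,7} 60  {0,1,2,5,6,7} 60  {1,2,3,4,5,7} 60  {1,2,4,5,6,7} 90  {2,3,4,5,6,7} 60
  if 0:z drops first: 210 orders
  if 3:a drops first: 210 orders
  if 6:b drops first: 140 orders
heap linearizations: 560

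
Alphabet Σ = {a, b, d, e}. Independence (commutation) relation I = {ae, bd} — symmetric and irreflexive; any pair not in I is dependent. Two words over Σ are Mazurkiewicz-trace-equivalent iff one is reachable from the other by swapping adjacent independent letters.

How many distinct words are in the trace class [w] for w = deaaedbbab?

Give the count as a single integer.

drop 0:d onto floor
drop 1:e onto {0:d}
drop 2:a onto {0:d}
drop 3:a onto {2:a}
drop 4:e onto {1:e}
drop 5:d onto {3:a, 4:e}
drop 6:b onto {3:a, 4:e}
drop 7:b onto {6:b}
drop 8:a onto {5:d, 7:b}
drop 9:b onto {8:a}
ground layer = {0:d}
drop-orders for the pieces not yet dropped (sum over which currently-grounded one goes next):
  1 to go: {9} 1
  2 to go: {8,9} 1
  3 to go: {5,8,9} 1  {7,8,9} 1
  4 to go: {5,7,8,9} 2  {6,7,8,9} 1
  5 to go: {5,6,7,8,9} 3
  6 to go: {3,5,6,7,8,9} 3  {4,5,6,7,8,9} 3
  7 to go: {1,4,5,6,7,8,9} 3  {2,3,5,6,7,8,9} 3  {3,4,5,6,7,8,9} 6
  8 to go: {1,3,4,5,6,7,8,9} 9  {2,3,4,5,6,7,8,9} 9
  if 0:d drops first: 18 orders

18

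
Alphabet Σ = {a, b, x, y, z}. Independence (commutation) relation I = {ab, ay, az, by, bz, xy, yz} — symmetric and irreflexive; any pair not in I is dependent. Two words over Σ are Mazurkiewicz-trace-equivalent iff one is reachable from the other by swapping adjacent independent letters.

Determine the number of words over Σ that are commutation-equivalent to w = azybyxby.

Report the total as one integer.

336

drop 0:a onto floor
drop 1:z onto floor
drop 2:y onto floor
drop 3:b onto floor
drop 4:y onto {2:y}
drop 5:x onto {0:a, 1:z, 3:b}
drop 6:b onto {5:x}
drop 7:y onto {4:y}
ground layer = {0:a, 1:z, 2:y, 3:b}
drop-orders for the pieces not yet dropped (sum over which currently-grounded one goes next):
  1 to go: {6} 1  {7} 1
  2 to go: {4,7} 1  {5,6} 1  {6,7} 2
  3 to go: {0,5,6} 1  {1,5,6} 1  {2,4,7} 1  {3,5,6} 1  {4,6,7} 3  {5,6,7} 3
  4 to go: {0,1,5,6} 2  {0,3,5,6} 2  {0,5,6,7} 4  {1,3,5,6} 2  {1,5,6,7} 4  {2,4,6,7} 4  {3,5,6,7} 4  {4,5,6,7} 6
  5 to go: {0,1,3,5,6} 6  {0,1,5,6,7} 10  {0,3,5,6,7} 10  {0,4,5,6,7} 10  {1,3,5,6,7} 10  {1,4,5,6,7} 10  {2,4,5,6,7} 10  {3,4,5,6,7} 10
  6 to go: {0,1,3,5,6,7} 36  {0,1,4,5,6,7} 30  {0,2,4,5,6,7} 20  {0,3,4,5,6,7} 30  {1,2,4,5,6,7} 20  {1,3,4,5,6,7} 30  {2,3,4,5,6,7} 20
  if 0:a drops first: 70 orders
  if 1:z drops first: 70 orders
  if 2:y drops first: 126 orders
  if 3:b drops first: 70 orders
heap linearizations: 336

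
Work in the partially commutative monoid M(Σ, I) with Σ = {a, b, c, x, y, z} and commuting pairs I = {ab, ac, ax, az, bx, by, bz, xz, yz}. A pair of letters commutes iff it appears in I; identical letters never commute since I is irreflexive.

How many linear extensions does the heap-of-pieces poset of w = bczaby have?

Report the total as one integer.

0(b) covers ∅
1(c) covers 0:b
2(z) covers 1:c
3(a) covers ∅
4(b) covers 1:c
5(y) covers 1:c, 3:a
floor of heap: 0:b, 3:a
completions by unplaced set U, small U first (add the entries for U minus each lowest piece of U):
  |U|=1: {2}:1  {4}:1  {5}:1
  |U|=2: {2,4}:2  {2,5}:2  {3,5}:1  {4,5}:2
  |U|=3: {2,3,5}:3  {2,4,5}:6  {3,4,5}:3
  |U|=4: {1,2,4,5}:6  {2,3,4,5}:12
  start at 0(b): 18
  start at 3(a): 6
sum over floor = 24

24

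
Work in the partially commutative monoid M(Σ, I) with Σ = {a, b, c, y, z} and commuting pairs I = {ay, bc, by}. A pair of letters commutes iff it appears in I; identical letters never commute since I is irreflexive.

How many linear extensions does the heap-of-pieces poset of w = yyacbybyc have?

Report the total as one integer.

64

piece 0:y — minimal
piece 1:y rests on {0:y}
piece 2:a — minimal
piece 3:c rests on {1:y, 2:a}
piece 4:b rests on {2:a}
piece 5:y rests on {3:c}
piece 6:b rests on {4:b}
piece 7:y rests on {5:y}
piece 8:c rests on {7:y}
minimal pieces: {0:y, 2:a}
ways to finish when only these pieces remain (= sum over removing one remaining piece with nothing left below it):
  1 left: {6}→1  {8}→1
  2 left: {4,6}→1  {6,8}→2  {7,8}→1
  3 left: {4,6,8}→3  {5,7,8}→1  {6,7,8}→3
  4 left: {3,5,7,8}→1  {4,6,7,8}→6  {5,6,7,8}→4
  5 left: {1,3,5,7,8}→1  {3,5,6,7,8}→5  {4,5,6,7,8}→10
  6 left: {0,1,3,5,7,8}→1  {1,3,5,6,7,8}→6  {3,4,5,6,7,8}→15
  7 left: {0,1,3,5,6,7,8}→7  {1,3,4,5,6,7,8}→21  {2,3,4,5,6,7,8}→15
  placing 0:y first → 36 extensions
  placing 2:a first → 28 extensions
total linear extensions = 64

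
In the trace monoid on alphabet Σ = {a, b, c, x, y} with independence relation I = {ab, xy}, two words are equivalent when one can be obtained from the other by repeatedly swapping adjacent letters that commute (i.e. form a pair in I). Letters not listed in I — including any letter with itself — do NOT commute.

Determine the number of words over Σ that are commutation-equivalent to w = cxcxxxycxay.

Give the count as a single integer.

drop 0:c onto floor
drop 1:x onto {0:c}
drop 2:c onto {1:x}
drop 3:x onto {2:c}
drop 4:x onto {3:x}
drop 5:x onto {4:x}
drop 6:y onto {2:c}
drop 7:c onto {5:x, 6:y}
drop 8:x onto {7:c}
drop 9:a onto {8:x}
drop 10:y onto {9:a}
ground layer = {0:c}
drop-orders for the pieces not yet dropped (sum over which currently-grounded one goes next):
  1 to go: {10} 1
  2 to go: {9,10} 1
  3 to go: {8,9,10} 1
  4 to go: {7,8,9,10} 1
  5 to go: {5,7,8,9,10} 1  {6,7,8,9,10} 1
  6 to go: {4,5,7,8,9,10} 1  {5,6,7,8,9,10} 2
  7 to go: {3,4,5,7,8,9,10} 1  {4,5,6,7,8,9,10} 3
  8 to go: {3,4,5,6,7,8,9,10} 4
  9 to go: {2,3,4,5,6,7,8,9,10} 4
  if 0:c drops first: 4 orders

4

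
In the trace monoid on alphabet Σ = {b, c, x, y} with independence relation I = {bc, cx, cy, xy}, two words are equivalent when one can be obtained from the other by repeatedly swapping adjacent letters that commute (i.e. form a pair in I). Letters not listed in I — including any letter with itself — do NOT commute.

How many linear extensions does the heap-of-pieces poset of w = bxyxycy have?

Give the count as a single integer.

70

#0=b has no predecessor
#1=x depends on [0:b]
#2=y depends on [0:b]
#3=x depends on [1:x]
#4=y depends on [2:y]
#5=c has no predecessor
#6=y depends on [4:y]
sources: [0:b, 5:c]
N(rest) = Σ N(rest − s) over sources s of rest; N(one piece) = 1:
  size 1 → [3]=1  [5]=1  [6]=1
  size 2 → [1,3]=1  [3,5]=2  [3,6]=2  [4,6]=1  [5,6]=2
  size 3 → [1,3,5]=3  [1,3,6]=3  [2,4,6]=1  [3,4,6]=3  [3,5,6]=6  [4,5,6]=3
  size 4 → [1,3,4,6]=6  [1,3,5,6]=12  [2,3,4,6]=4  [2,4,5,6]=4  [3,4,5,6]=12
  size 5 → [1,2,3,4,6]=10  [1,3,4,5,6]=30  [2,3,4,5,6]=20
  first=0(b) contributes 60
  first=5(c) contributes 10
|[w]| = 70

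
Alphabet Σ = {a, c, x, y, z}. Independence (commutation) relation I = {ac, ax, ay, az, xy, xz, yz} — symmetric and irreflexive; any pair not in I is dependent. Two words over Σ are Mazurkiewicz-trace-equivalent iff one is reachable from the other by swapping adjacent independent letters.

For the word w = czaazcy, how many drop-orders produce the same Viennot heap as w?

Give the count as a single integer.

21

piece 0:c — minimal
piece 1:z rests on {0:c}
piece 2:a — minimal
piece 3:a rests on {2:a}
piece 4:z rests on {1:z}
piece 5:c rests on {4:z}
piece 6:y rests on {5:c}
minimal pieces: {0:c, 2:a}
ways to finish when only these pieces remain (= sum over removing one remaining piece with nothing left below it):
  1 left: {3}→1  {6}→1
  2 left: {2,3}→1  {3,6}→2  {5,6}→1
  3 left: {2,3,6}→3  {3,5,6}→3  {4,5,6}→1
  4 left: {1,4,5,6}→1  {2,3,5,6}→6  {3,4,5,6}→4
  5 left: {0,1,4,5,6}→1  {1,3,4,5,6}→5  {2,3,4,5,6}→10
  placing 0:c first → 15 extensions
  placing 2:a first → 6 extensions
total linear extensions = 21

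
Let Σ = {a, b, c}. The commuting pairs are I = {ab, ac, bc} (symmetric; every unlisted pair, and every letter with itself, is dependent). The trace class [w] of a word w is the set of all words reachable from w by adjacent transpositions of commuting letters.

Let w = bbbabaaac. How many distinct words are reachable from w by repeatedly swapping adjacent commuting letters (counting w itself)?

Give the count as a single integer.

630

0(b) covers ∅
1(b) covers 0:b
2(b) covers 1:b
3(a) covers ∅
4(b) covers 2:b
5(a) covers 3:a
6(a) covers 5:a
7(a) covers 6:a
8(c) covers ∅
floor of heap: 0:b, 3:a, 8:c
completions by unplaced set U, small U first (add the entries for U minus each lowest piece of U):
  |U|=1: {4}:1  {7}:1  {8}:1
  |U|=2: {2,4}:1  {4,7}:2  {4,8}:2  {6,7}:1  {7,8}:2
  |U|=3: {1,2,4}:1  {2,4,7}:3  {2,4,8}:3  {4,6,7}:3  {4,7,8}:6  {5,6,7}:1  {6,7,8}:3
  |U|=4: {0,1,2,4}:1  {1,2,4,7}:4  {1,2,4,8}:4  {2,4,6,7}:6  {2,4,7,8}:12  {3,5,6,7}:1  {4,5,6,7}:4  {4,6,7,8}:12  {5,6,7,8}:4
  |U|=5: {0,1,2,4,7}:5  {0,1,2,4,8}:5  {1,2,4,6,7}:10  {1,2,4,7,8}:20  {2,4,5,6,7}:10  {2,4,6,7,8}:30  {3,4,5,6,7}:5  {3,5,6,7,8}:5  {4,5,6,7,8}:20
  |U|=6: {0,1,2,4,6,7}:15  {0,1,2,4,7,8}:30  {1,2,4,5,6,7}:20  {1,2,4,6,7,8}:60  {2,3,4,5,6,7}:15  {2,4,5,6,7,8}:60  {3,4,5,6,7,8}:30
  |U|=7: {0,1,2,4,5,6,7}:35  {0,1,2,4,6,7,8}:105  {1,2,3,4,5,6,7}:35  {1,2,4,5,6,7,8}:140  {2,3,4,5,6,7,8}:105
  start at 0(b): 280
  start at 3(a): 280
  start at 8(c): 70
sum over floor = 630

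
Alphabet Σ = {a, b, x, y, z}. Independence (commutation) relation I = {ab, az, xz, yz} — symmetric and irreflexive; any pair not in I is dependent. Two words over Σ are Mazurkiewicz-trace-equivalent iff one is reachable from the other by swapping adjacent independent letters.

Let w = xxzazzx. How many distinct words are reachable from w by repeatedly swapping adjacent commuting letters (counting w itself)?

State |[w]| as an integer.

0(x) covers ∅
1(x) covers 0:x
2(z) covers ∅
3(a) covers 1:x
4(z) covers 2:z
5(z) covers 4:z
6(x) covers 3:a
floor of heap: 0:x, 2:z
completions by unplaced set U, small U first (add the entries for U minus each lowest piece of U):
  |U|=1: {5}:1  {6}:1
  |U|=2: {3,6}:1  {4,5}:1  {5,6}:2
  |U|=3: {1,3,6}:1  {2,4,5}:1  {3,5,6}:3  {4,5,6}:3
  |U|=4: {0,1,3,6}:1  {1,3,5,6}:4  {2,4,5,6}:4  {3,4,5,6}:6
  |U|=5: {0,1,3,5,6}:5  {1,3,4,5,6}:10  {2,3,4,5,6}:10
  start at 0(x): 20
  start at 2(z): 15
sum over floor = 35

35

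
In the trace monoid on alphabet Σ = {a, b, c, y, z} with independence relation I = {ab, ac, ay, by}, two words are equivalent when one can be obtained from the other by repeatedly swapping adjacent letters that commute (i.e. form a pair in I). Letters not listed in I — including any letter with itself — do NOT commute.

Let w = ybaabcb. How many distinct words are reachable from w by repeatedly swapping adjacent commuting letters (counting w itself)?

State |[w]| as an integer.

63

0(y) covers ∅
1(b) covers ∅
2(a) covers ∅
3(a) covers 2:a
4(b) covers 1:b
5(c) covers 0:y, 4:b
6(b) covers 5:c
floor of heap: 0:y, 1:b, 2:a
completions by unplaced set U, small U first (add the entries for U minus each lowest piece of U):
  |U|=1: {3}:1  {6}:1
  |U|=2: {2,3}:1  {3,6}:2  {5,6}:1
  |U|=3: {0,5,6}:1  {2,3,6}:3  {3,5,6}:3  {4,5,6}:1
  |U|=4: {0,3,5,6}:4  {0,4,5,6}:2  {1,4,5,6}:1  {2,3,5,6}:6  {3,4,5,6}:4
  |U|=5: {0,1,4,5,6}:3  {0,2,3,5,6}:10  {0,3,4,5,6}:10  {1,3,4,5,6}:5  {2,3,4,5,6}:10
  start at 0(y): 15
  start at 1(b): 30
  start at 2(a): 18
sum over floor = 63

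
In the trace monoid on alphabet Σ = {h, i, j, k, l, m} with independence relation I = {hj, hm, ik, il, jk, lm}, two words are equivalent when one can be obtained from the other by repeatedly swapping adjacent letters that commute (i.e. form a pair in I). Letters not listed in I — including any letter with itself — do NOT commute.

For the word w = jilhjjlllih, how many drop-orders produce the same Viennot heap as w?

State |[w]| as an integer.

24

#0=j has no predecessor
#1=i depends on [0:j]
#2=l depends on [0:j]
#3=h depends on [1:i, 2:l]
#4=j depends on [1:i, 2:l]
#5=j depends on [4:j]
#6=l depends on [3:h, 5:j]
#7=l depends on [6:l]
#8=l depends on [7:l]
#9=i depends on [3:h, 5:j]
#10=h depends on [8:l, 9:i]
sources: [0:j]
N(rest) = Σ N(rest − s) over sources s of rest; N(one piece) = 1:
  size 1 → [10]=1
  size 2 → [8,10]=1  [9,10]=1
  size 3 → [7,8,10]=1  [8,9,10]=2
  size 4 → [6,7,8,10]=1  [7,8,9,10]=3
  size 5 → [6,7,8,9,10]=4
  size 6 → [3,6,7,8,9,10]=4  [5,6,7,8,9,10]=4
  size 7 → [3,5,6,7,8,9,10]=8  [4,5,6,7,8,9,10]=4
  size 8 → [3,4,5,6,7,8,9,10]=12
  size 9 → [1,3,4,5,6,7,8,9,10]=12  [2,3,4,5,6,7,8,9,10]=12
  first=0(j) contributes 24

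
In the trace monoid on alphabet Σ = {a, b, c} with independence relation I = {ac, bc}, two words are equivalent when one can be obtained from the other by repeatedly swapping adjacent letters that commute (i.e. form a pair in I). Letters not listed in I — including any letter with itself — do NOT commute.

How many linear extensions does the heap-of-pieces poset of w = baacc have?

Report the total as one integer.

0(b) covers ∅
1(a) covers 0:b
2(a) covers 1:a
3(c) covers ∅
4(c) covers 3:c
floor of heap: 0:b, 3:c
completions by unplaced set U, small U first (add the entries for U minus each lowest piece of U):
  |U|=1: {2}:1  {4}:1
  |U|=2: {1,2}:1  {2,4}:2  {3,4}:1
  |U|=3: {0,1,2}:1  {1,2,4}:3  {2,3,4}:3
  start at 0(b): 6
  start at 3(c): 4
sum over floor = 10

10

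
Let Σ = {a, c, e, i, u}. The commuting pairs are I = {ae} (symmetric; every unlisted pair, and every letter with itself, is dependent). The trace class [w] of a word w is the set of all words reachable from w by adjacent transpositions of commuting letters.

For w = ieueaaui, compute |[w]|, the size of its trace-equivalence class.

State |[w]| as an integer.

3

piece 0:i — minimal
piece 1:e rests on {0:i}
piece 2:u rests on {1:e}
piece 3:e rests on {2:u}
piece 4:a rests on {2:u}
piece 5:a rests on {4:a}
piece 6:u rests on {3:e, 5:a}
piece 7:i rests on {6:u}
minimal pieces: {0:i}
ways to finish when only these pieces remain (= sum over removing one remaining piece with nothing left below it):
  1 left: {7}→1
  2 left: {6,7}→1
  3 left: {3,6,7}→1  {5,6,7}→1
  4 left: {3,5,6,7}→2  {4,5,6,7}→1
  5 left: {3,4,5,6,7}→3
  6 left: {2,3,4,5,6,7}→3
  placing 0:i first → 3 extensions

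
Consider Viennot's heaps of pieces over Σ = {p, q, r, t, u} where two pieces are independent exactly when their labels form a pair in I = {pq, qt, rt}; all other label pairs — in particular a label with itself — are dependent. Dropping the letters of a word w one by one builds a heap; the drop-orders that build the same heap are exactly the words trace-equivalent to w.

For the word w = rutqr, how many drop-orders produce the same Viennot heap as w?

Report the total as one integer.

0(r) covers ∅
1(u) covers 0:r
2(t) covers 1:u
3(q) covers 1:u
4(r) covers 3:q
floor of heap: 0:r
completions by unplaced set U, small U first (add the entries for U minus each lowest piece of U):
  |U|=1: {2}:1  {4}:1
  |U|=2: {2,4}:2  {3,4}:1
  |U|=3: {2,3,4}:3
  start at 0(r): 3

3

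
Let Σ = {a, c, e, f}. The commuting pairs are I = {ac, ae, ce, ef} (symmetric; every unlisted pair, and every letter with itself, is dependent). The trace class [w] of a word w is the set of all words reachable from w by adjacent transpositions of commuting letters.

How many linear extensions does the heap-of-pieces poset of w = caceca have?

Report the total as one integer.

drop 0:c onto floor
drop 1:a onto floor
drop 2:c onto {0:c}
drop 3:e onto floor
drop 4:c onto {2:c}
drop 5:a onto {1:a}
ground layer = {0:c, 1:a, 3:e}
drop-orders for the pieces not yet dropped (sum over which currently-grounded one goes next):
  1 to go: {3} 1  {4} 1  {5} 1
  2 to go: {1,5} 1  {2,4} 1  {3,4} 2  {3,5} 2  {4,5} 2
  3 to go: {0,2,4} 1  {1,3,5} 3  {1,4,5} 3  {2,3,4} 3  {2,4,5} 3  {3,4,5} 6
  4 to go: {0,2,3,4} 4  {0,2,4,5} 4  {1,2,4,5} 6  {1,3,4,5} 12  {2,3,4,5} 12
  if 0:c drops first: 30 orders
  if 1:a drops first: 20 orders
  if 3:e drops first: 10 orders
heap linearizations: 60

60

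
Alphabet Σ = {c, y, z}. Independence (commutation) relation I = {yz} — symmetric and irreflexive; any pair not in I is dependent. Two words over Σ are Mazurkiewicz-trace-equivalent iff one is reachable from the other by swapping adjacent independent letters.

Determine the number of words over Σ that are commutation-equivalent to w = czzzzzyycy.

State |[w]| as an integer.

21

piece 0:c — minimal
piece 1:z rests on {0:c}
piece 2:z rests on {1:z}
piece 3:z rests on {2:z}
piece 4:z rests on {3:z}
piece 5:z rests on {4:z}
piece 6:y rests on {0:c}
piece 7:y rests on {6:y}
piece 8:c rests on {5:z, 7:y}
piece 9:y rests on {8:c}
minimal pieces: {0:c}
ways to finish when only these pieces remain (= sum over removing one remaining piece with nothing left below it):
  1 left: {9}→1
  2 left: {8,9}→1
  3 left: {5,8,9}→1  {7,8,9}→1
  4 left: {4,5,8,9}→1  {5,7,8,9}→2  {6,7,8,9}→1
  5 left: {3,4,5,8,9}→1  {4,5,7,8,9}→3  {5,6,7,8,9}→3
  6 left: {2,3,4,5,8,9}→1  {3,4,5,7,8,9}→4  {4,5,6,7,8,9}→6
  7 left: {1,2,3,4,5,8,9}→1  {2,3,4,5,7,8,9}→5  {3,4,5,6,7,8,9}→10
  8 left: {1,2,3,4,5,7,8,9}→6  {2,3,4,5,6,7,8,9}→15
  placing 0:c first → 21 extensions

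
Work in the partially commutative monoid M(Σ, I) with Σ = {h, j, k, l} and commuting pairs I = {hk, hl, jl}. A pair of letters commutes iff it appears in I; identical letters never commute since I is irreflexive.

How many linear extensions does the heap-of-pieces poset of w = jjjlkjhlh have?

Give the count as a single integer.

16

drop 0:j onto floor
drop 1:j onto {0:j}
drop 2:j onto {1:j}
drop 3:l onto floor
drop 4:k onto {2:j, 3:l}
drop 5:j onto {4:k}
drop 6:h onto {5:j}
drop 7:l onto {4:k}
drop 8:h onto {6:h}
ground layer = {0:j, 3:l}
drop-orders for the pieces not yet dropped (sum over which currently-grounded one goes next):
  1 to go: {7} 1  {8} 1
  2 to go: {6,8} 1  {7,8} 2
  3 to go: {5,6,8} 1  {6,7,8} 3
  4 to go: {5,6,7,8} 4
  5 to go: {4,5,6,7,8} 4
  6 to go: {2,4,5,6,7,8} 4  {3,4,5,6,7,8} 4
  7 to go: {1,2,4,5,6,7,8} 4  {2,3,4,5,6,7,8} 8
  if 0:j drops first: 12 orders
  if 3:l drops first: 4 orders
heap linearizations: 16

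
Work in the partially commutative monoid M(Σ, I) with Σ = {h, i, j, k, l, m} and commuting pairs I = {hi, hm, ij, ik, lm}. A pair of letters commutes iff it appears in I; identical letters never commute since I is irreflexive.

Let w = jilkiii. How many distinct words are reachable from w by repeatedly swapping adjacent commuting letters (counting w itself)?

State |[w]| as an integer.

drop 0:j onto floor
drop 1:i onto floor
drop 2:l onto {0:j, 1:i}
drop 3:k onto {2:l}
drop 4:i onto {2:l}
drop 5:i onto {4:i}
drop 6:i onto {5:i}
ground layer = {0:j, 1:i}
drop-orders for the pieces not yet dropped (sum over which currently-grounded one goes next):
  1 to go: {3} 1  {6} 1
  2 to go: {3,6} 2  {5,6} 1
  3 to go: {3,5,6} 3  {4,5,6} 1
  4 to go: {3,4,5,6} 4
  5 to go: {2,3,4,5,6} 4
  if 0:j drops first: 4 orders
  if 1:i drops first: 4 orders
heap linearizations: 8

8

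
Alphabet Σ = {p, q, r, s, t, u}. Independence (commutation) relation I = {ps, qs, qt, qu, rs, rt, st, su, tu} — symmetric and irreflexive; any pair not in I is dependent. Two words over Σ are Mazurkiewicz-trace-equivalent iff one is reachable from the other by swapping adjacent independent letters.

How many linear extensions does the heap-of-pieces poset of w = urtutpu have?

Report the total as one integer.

0(u) covers ∅
1(r) covers 0:u
2(t) covers ∅
3(u) covers 1:r
4(t) covers 2:t
5(p) covers 3:u, 4:t
6(u) covers 5:p
floor of heap: 0:u, 2:t
completions by unplaced set U, small U first (add the entries for U minus each lowest piece of U):
  |U|=1: {6}:1
  |U|=2: {5,6}:1
  |U|=3: {3,5,6}:1  {4,5,6}:1
  |U|=4: {1,3,5,6}:1  {2,4,5,6}:1  {3,4,5,6}:2
  |U|=5: {0,1,3,5,6}:1  {1,3,4,5,6}:3  {2,3,4,5,6}:3
  start at 0(u): 6
  start at 2(t): 4
sum over floor = 10

10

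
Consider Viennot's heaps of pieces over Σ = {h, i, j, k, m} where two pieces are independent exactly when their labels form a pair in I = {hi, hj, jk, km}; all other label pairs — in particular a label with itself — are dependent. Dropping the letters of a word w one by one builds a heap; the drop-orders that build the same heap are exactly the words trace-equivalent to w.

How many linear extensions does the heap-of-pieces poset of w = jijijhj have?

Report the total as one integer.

7

piece 0:j — minimal
piece 1:i rests on {0:j}
piece 2:j rests on {1:i}
piece 3:i rests on {2:j}
piece 4:j rests on {3:i}
piece 5:h — minimal
piece 6:j rests on {4:j}
minimal pieces: {0:j, 5:h}
ways to finish when only these pieces remain (= sum over removing one remaining piece with nothing left below it):
  1 left: {5}→1  {6}→1
  2 left: {4,6}→1  {5,6}→2
  3 left: {3,4,6}→1  {4,5,6}→3
  4 left: {2,3,4,6}→1  {3,4,5,6}→4
  5 left: {1,2,3,4,6}→1  {2,3,4,5,6}→5
  placing 0:j first → 6 extensions
  placing 5:h first → 1 extensions
total linear extensions = 7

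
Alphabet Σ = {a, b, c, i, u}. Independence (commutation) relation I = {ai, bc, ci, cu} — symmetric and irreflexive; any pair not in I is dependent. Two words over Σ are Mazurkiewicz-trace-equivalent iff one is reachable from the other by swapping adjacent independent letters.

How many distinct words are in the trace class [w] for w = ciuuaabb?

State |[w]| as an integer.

4

drop 0:c onto floor
drop 1:i onto floor
drop 2:u onto {1:i}
drop 3:u onto {2:u}
drop 4:a onto {0:c, 3:u}
drop 5:a onto {4:a}
drop 6:b onto {5:a}
drop 7:b onto {6:b}
ground layer = {0:c, 1:i}
drop-orders for the pieces not yet dropped (sum over which currently-grounded one goes next):
  1 to go: {7} 1
  2 to go: {6,7} 1
  3 to go: {5,6,7} 1
  4 to go: {4,5,6,7} 1
  5 to go: {0,4,5,6,7} 1  {3,4,5,6,7} 1
  6 to go: {0,3,4,5,6,7} 2  {2,3,4,5,6,7} 1
  if 0:c drops first: 1 orders
  if 1:i drops first: 3 orders
heap linearizations: 4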